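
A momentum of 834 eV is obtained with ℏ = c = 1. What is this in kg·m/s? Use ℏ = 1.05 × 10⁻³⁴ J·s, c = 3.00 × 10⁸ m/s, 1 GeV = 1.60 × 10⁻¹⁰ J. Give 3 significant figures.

Momentum is [E]/c; divide by c.
1 GeV → 1/c × (1 GeV in J) = 5.33 × 10⁻¹⁹ kg·m/s.
Convert the energy scale: 834 eV = 8.34 × 10⁻⁷ GeV.
Result: 8.34 × 10⁻⁷ × 5.33 × 10⁻¹⁹ = 4.45 × 10⁻²⁵ kg·m/s.

4.45 × 10⁻²⁵ kg·m/s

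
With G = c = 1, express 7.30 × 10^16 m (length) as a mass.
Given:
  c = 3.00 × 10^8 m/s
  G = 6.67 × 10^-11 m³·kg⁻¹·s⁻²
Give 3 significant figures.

Length → mass via c²/G.
7.30 × 10^16 m × (c²/G) = 9.85 × 10^43 kg

9.85 × 10^43 kg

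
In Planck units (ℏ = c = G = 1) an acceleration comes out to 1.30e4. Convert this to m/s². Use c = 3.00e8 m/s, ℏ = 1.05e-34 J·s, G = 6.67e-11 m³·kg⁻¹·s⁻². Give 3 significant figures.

One Planck acceleration: a_P = √(c⁷/(ℏG)) = 5.59e51 m/s².
1.30e4 × 5.59e51 m/s² = 7.26e55 m/s²

7.26e55 m/s²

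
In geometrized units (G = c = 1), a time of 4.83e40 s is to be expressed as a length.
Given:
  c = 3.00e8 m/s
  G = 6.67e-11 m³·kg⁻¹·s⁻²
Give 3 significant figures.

Time → length via c.
4.83e40 s × (c) = 1.45e49 m

1.45e49 m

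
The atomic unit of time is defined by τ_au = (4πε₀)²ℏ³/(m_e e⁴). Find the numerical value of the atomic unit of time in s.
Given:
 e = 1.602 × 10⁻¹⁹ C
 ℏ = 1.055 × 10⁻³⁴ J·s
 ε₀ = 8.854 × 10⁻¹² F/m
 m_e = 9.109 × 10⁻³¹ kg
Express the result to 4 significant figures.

2.423 × 10⁻¹⁷ s

τ_au = (4πε₀)²ℏ³/(m_e e⁴)
E_h = 4.354 × 10⁻¹⁸ J
ℏ/E_h = 2.423 × 10⁻¹⁷ s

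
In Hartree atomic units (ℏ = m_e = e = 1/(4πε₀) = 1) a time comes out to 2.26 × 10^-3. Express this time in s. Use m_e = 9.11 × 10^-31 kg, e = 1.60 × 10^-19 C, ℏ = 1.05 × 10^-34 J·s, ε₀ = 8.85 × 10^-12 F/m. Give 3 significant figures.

One atomic unit of time: τ_au = (4πε₀)²ℏ³/(m_e e⁴) = 2.40 × 10^-17 s.
2.26 × 10^-3 × 2.40 × 10^-17 s = 5.42 × 10^-20 s

5.42 × 10^-20 s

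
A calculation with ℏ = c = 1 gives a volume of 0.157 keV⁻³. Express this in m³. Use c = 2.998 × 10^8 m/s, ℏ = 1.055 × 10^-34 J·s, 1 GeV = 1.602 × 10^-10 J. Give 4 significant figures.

Volume is [L]³ = [E]⁻³·(ℏc)³.
1 GeV⁻³ → (ℏc)³ × (1 GeV in J)⁻³ = 7.696 × 10^-48 m³.
Convert the energy scale: 0.157 keV⁻³ = 1.57 × 10^17 GeV⁻³.
Result: 1.57 × 10^17 × 7.696 × 10^-48 = 1.208 × 10^-30 m³.

1.208 × 10^-30 m³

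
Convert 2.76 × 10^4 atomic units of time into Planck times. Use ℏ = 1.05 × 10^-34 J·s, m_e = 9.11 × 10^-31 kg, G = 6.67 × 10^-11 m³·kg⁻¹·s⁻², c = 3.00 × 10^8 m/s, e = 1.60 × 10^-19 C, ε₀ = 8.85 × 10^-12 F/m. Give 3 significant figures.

1.23 × 10^31

atomic unit of time: τ_au = (4πε₀)²ℏ³/(m_e e⁴) = 2.40 × 10^-17 s
Planck time: t_P = √(ℏG/c⁵) = 5.37 × 10^-44 s
2.76 × 10^4 × 2.40 × 10^-17 / 5.37 × 10^-44 = 1.23 × 10^31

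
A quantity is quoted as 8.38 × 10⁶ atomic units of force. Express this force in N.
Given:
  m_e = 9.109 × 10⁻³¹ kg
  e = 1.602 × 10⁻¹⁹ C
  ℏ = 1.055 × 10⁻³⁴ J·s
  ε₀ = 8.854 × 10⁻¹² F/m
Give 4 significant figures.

One atomic unit of force: F_au = E_h/a₀ = m_e²e⁶/((4πε₀)³ℏ⁴) = 8.220 × 10⁻⁸ N.
8.38 × 10⁶ × 8.220 × 10⁻⁸ N = 0.6888 N

0.6888 N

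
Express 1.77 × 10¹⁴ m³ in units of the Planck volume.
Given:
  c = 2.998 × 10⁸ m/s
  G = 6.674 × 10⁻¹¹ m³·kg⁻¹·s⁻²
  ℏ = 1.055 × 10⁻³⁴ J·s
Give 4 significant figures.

Planck volume: V_P = (ℏG/c³)^(3/2) = 4.224 × 10⁻¹⁰⁵ m³.
1.77 × 10¹⁴ / 4.224 × 10⁻¹⁰⁵ = 4.190 × 10¹¹⁸

4.190 × 10¹¹⁸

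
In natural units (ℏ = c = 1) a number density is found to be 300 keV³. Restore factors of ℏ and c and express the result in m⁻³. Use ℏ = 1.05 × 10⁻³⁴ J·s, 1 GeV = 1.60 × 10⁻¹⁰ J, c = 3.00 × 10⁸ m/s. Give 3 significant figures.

3.93 × 10³¹ m⁻³

Number density is [L]⁻³ = [E]³/(ℏc)³.
1 GeV³ → 1/(ℏc)³ × (1 GeV in J)³ = 1.31 × 10⁴⁷ m⁻³.
Convert the energy scale: 300 keV³ = 3.00 × 10⁻¹⁶ GeV³.
Result: 3.00 × 10⁻¹⁶ × 1.31 × 10⁴⁷ = 3.93 × 10³¹ m⁻³.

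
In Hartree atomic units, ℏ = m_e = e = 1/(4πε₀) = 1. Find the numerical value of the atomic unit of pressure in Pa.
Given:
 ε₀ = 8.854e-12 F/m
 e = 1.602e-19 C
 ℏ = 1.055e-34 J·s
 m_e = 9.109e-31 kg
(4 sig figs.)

The unique combination of the constants set to 1 with dimensions of pressure is P_au = E_h/a₀³ = m_e⁴e¹⁰/((4πε₀)⁵ℏ⁸).
E_h = 4.354e-18 J
a₀ = 5.297e-11 m
E_h/a₀³ = 2.929e13 Pa

2.929e13 Pa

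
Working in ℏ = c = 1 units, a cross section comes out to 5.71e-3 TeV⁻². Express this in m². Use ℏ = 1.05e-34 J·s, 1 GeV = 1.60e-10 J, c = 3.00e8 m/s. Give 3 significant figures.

2.21e-40 m²

Area is [L]² = [E]⁻²·(ℏc)²; restore (ℏc)².
1 GeV⁻² → (ℏc)² × (1 GeV in J)⁻² = 3.88e-32 m².
Convert the energy scale: 5.71e-3 TeV⁻² = 5.71e-9 GeV⁻².
Result: 5.71e-9 × 3.88e-32 = 2.21e-40 m².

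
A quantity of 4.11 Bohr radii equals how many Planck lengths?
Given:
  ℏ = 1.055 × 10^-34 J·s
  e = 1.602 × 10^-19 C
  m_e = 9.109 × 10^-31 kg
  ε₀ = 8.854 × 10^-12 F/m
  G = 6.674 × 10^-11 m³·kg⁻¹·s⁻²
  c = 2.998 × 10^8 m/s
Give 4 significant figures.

Bohr radius: a₀ = 4πε₀ℏ²/(m_e e²) = 5.297 × 10^-11 m
Planck length: ℓ_P = √(ℏG/c³) = 1.616 × 10^-35 m
4.11 × 5.297 × 10^-11 / 1.616 × 10^-35 = 1.347 × 10^25

1.347 × 10^25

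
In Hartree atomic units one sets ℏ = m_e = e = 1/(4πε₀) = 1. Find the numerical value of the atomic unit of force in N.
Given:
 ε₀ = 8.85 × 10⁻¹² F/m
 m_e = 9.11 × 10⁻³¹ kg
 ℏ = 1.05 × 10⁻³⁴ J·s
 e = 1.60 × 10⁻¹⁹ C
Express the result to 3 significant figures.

F_au = E_h/a₀ = m_e²e⁶/((4πε₀)³ℏ⁴)
E_h = 4.38 × 10⁻¹⁸ J
a₀ = 5.26 × 10⁻¹¹ m
E_h/a₀ = 8.33 × 10⁻⁸ N

8.33 × 10⁻⁸ N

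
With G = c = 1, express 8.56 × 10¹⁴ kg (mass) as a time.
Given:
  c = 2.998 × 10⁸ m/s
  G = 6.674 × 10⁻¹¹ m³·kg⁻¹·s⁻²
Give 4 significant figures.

Mass → time via G/c³.
8.56 × 10¹⁴ kg × (G/c³) = 2.120 × 10⁻²¹ s

2.120 × 10⁻²¹ s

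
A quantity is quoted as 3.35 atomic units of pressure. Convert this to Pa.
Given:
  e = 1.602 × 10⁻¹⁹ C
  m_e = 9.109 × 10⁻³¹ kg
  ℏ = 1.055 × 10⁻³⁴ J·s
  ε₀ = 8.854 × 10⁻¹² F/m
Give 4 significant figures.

One atomic unit of pressure: P_au = E_h/a₀³ = m_e⁴e¹⁰/((4πε₀)⁵ℏ⁸) = 2.929 × 10¹³ Pa.
3.35 × 2.929 × 10¹³ Pa = 9.813 × 10¹³ Pa

9.813 × 10¹³ Pa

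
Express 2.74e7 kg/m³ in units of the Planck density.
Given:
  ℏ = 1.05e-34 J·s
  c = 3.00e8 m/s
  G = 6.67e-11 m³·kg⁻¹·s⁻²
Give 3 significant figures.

Planck density: ρ_P = c⁵/(ℏG²) = 5.20e96 kg/m³.
2.74e7 / 5.20e96 = 5.27e-90

5.27e-90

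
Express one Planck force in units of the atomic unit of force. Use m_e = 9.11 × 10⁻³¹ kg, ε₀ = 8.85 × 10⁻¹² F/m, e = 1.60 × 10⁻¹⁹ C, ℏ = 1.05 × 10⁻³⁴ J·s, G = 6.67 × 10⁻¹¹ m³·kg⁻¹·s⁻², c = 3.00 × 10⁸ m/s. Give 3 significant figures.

1.46 × 10⁵¹

Planck force: F_P = c⁴/G = 1.21 × 10⁴⁴ N
atomic unit of force: F_au = E_h/a₀ = m_e²e⁶/((4πε₀)³ℏ⁴) = 8.33 × 10⁻⁸ N
ratio = 1.21 × 10⁴⁴ / 8.33 × 10⁻⁸ = 1.46 × 10⁵¹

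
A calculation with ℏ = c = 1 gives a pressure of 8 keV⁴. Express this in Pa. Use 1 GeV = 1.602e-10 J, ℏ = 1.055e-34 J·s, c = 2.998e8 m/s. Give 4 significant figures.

1.665e14 Pa

Pressure is [E]/[L]³ = [E]⁴/(ℏc)³.
1 GeV⁴ → 1/(ℏc)³ × (1 GeV in J)⁴ = 2.082e37 Pa.
Convert the energy scale: 8 keV⁴ = 8.00e-24 GeV⁴.
Result: 8.00e-24 × 2.082e37 = 1.665e14 Pa.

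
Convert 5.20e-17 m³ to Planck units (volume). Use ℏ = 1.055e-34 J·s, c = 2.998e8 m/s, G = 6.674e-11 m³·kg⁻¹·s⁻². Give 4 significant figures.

1.231e88

Planck volume: V_P = (ℏG/c³)^(3/2) = 4.224e-105 m³.
5.20e-17 / 4.224e-105 = 1.231e88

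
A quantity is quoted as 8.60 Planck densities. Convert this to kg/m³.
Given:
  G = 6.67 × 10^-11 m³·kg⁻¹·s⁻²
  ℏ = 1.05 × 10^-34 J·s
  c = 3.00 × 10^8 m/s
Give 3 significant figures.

One Planck density: ρ_P = c⁵/(ℏG²) = 5.20 × 10^96 kg/m³.
8.60 × 5.20 × 10^96 kg/m³ = 4.47 × 10^97 kg/m³

4.47 × 10^97 kg/m³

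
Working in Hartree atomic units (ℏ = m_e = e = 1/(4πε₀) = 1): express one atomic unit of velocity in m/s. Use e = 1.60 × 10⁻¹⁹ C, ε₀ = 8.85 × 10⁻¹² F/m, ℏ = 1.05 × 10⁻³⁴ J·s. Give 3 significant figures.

2.19 × 10⁶ m/s

The unique combination of the constants set to 1 with dimensions of velocity is v_au = e²/(4πε₀ℏ).
  = 2.56 × 10⁻³⁸ / 1.17 × 10⁻⁴⁴
  = 2.19 × 10⁶ m/s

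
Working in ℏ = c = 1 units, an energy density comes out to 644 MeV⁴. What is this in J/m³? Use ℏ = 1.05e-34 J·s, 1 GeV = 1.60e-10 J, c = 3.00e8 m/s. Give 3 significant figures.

[E]/[L]³ = [E]⁴/(ℏc)³; restore (ℏc)⁻³.
1 GeV⁴ → 1/(ℏc)³ × (1 GeV in J)⁴ = 2.10e37 J/m³.
Convert the energy scale: 644 MeV⁴ = 6.44e-10 GeV⁴.
Result: 6.44e-10 × 2.10e37 = 1.35e28 J/m³.

1.35e28 J/m³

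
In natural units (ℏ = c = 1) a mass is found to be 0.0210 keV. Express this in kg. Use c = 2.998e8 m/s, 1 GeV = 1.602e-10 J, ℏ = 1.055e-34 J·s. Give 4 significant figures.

3.743e-35 kg

Mass is [E]/c²; divide by c².
1 GeV → 1/c² × (1 GeV in J) = 1.782e-27 kg.
Convert the energy scale: 0.0210 keV = 2.10e-8 GeV.
Result: 2.10e-8 × 1.782e-27 = 3.743e-35 kg.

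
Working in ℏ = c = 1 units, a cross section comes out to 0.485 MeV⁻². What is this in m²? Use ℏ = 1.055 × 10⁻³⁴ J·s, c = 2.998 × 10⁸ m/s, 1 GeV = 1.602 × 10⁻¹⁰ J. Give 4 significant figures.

Area is [L]² = [E]⁻²·(ℏc)²; restore (ℏc)².
1 GeV⁻² → (ℏc)² × (1 GeV in J)⁻² = 3.898 × 10⁻³² m².
Convert the energy scale: 0.485 MeV⁻² = 4.85 × 10⁵ GeV⁻².
Result: 4.85 × 10⁵ × 3.898 × 10⁻³² = 1.891 × 10⁻²⁶ m².

1.891 × 10⁻²⁶ m²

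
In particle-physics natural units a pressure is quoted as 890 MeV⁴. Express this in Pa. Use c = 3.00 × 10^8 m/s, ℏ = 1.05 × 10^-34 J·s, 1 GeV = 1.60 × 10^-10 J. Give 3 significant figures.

Pressure is [E]/[L]³ = [E]⁴/(ℏc)³.
1 GeV⁴ → 1/(ℏc)³ × (1 GeV in J)⁴ = 2.10 × 10^37 Pa.
Convert the energy scale: 890 MeV⁴ = 8.90 × 10^-10 GeV⁴.
Result: 8.90 × 10^-10 × 2.10 × 10^37 = 1.87 × 10^28 Pa.

1.87 × 10^28 Pa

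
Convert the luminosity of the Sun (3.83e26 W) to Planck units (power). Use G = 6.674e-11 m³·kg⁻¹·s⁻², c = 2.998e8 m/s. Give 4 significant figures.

Planck power: P_P = c⁵/G = 3.629e52 W.
3.83e26 / 3.629e52 = 1.055e-26

1.055e-26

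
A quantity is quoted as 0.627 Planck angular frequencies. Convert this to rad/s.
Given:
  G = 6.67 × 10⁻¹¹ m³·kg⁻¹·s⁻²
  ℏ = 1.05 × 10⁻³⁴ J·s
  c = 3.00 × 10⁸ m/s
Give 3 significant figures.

One Planck angular frequency: ω_P = √(c⁵/(ℏG)) = 1.86 × 10⁴³ rad/s.
0.627 × 1.86 × 10⁴³ rad/s = 1.17 × 10⁴³ rad/s

1.17 × 10⁴³ rad/s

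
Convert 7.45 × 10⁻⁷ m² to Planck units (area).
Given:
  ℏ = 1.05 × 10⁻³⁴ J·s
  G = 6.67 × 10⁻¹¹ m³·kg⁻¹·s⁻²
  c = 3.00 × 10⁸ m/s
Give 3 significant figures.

2.87 × 10⁶³

Planck area: A_P = ℏG/c³ = 2.59 × 10⁻⁷⁰ m².
7.45 × 10⁻⁷ / 2.59 × 10⁻⁷⁰ = 2.87 × 10⁶³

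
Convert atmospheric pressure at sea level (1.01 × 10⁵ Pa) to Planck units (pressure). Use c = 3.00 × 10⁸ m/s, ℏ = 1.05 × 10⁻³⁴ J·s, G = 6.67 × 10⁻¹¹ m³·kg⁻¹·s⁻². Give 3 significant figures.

Planck pressure: p_P = c⁷/(ℏG²) = 4.68 × 10¹¹³ Pa.
1.01 × 10⁵ / 4.68 × 10¹¹³ = 2.16 × 10⁻¹⁰⁹

2.16 × 10⁻¹⁰⁹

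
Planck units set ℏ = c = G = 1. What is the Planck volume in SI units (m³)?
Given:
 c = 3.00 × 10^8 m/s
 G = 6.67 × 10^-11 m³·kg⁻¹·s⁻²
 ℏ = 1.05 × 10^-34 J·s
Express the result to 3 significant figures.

4.18 × 10^-105 m³

Dimensional analysis gives V_P = (ℏG/c³)^(3/2).
  = √(1.75 × 10^-209)
  = 4.18 × 10^-105 m³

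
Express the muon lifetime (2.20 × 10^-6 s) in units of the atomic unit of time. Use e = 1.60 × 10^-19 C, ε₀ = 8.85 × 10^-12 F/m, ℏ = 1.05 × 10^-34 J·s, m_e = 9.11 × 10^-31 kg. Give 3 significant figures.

9.17 × 10^10

atomic unit of time: τ_au = (4πε₀)²ℏ³/(m_e e⁴) = 2.40 × 10^-17 s.
2.20 × 10^-6 / 2.40 × 10^-17 = 9.17 × 10^10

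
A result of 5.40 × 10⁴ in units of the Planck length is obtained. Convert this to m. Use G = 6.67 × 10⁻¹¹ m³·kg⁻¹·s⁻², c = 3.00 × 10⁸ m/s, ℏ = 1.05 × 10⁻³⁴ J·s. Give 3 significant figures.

8.70 × 10⁻³¹ m

One Planck length: ℓ_P = √(ℏG/c³) = 1.61 × 10⁻³⁵ m.
5.40 × 10⁴ × 1.61 × 10⁻³⁵ m = 8.70 × 10⁻³¹ m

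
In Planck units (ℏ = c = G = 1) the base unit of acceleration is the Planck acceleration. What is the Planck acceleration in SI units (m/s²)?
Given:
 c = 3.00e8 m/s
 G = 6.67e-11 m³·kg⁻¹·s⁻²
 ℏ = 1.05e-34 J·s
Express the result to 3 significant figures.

5.59e51 m/s²

a_P = √(c⁷/(ℏG))
  = √(3.12e103)
  = 5.59e51 m/s²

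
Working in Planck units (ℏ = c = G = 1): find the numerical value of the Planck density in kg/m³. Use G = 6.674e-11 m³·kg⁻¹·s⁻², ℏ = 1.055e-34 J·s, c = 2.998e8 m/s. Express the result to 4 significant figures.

5.154e96 kg/m³

The unique combination of the constants set to 1 with dimensions of density is ρ_P = c⁵/(ℏG²).
  = 2.422e42 / 4.699e-55
  = 5.154e96 kg/m³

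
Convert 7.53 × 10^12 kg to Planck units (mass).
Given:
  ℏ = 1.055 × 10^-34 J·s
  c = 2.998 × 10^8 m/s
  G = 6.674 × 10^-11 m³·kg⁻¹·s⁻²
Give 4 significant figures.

3.459 × 10^20

Planck mass: m_P = √(ℏc/G) = 2.177 × 10^-8 kg.
7.53 × 10^12 / 2.177 × 10^-8 = 3.459 × 10^20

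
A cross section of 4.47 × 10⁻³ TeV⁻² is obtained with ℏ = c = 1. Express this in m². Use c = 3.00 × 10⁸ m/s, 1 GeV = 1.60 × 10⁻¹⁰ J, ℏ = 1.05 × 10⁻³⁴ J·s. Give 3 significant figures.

Area is [L]² = [E]⁻²·(ℏc)²; restore (ℏc)².
1 GeV⁻² → (ℏc)² × (1 GeV in J)⁻² = 3.88 × 10⁻³² m².
Convert the energy scale: 4.47 × 10⁻³ TeV⁻² = 4.47 × 10⁻⁹ GeV⁻².
Result: 4.47 × 10⁻⁹ × 3.88 × 10⁻³² = 1.73 × 10⁻⁴⁰ m².

1.73 × 10⁻⁴⁰ m²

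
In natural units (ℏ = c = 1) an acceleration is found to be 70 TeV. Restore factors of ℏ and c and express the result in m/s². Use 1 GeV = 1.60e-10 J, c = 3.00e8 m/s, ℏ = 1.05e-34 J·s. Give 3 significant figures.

Acceleration is [L]/[T]² = c·[E]/ℏ.
1 GeV → c/ℏ × (1 GeV in J) = 4.57e32 m/s².
Convert the energy scale: 70 TeV = 7.00e4 GeV.
Result: 7.00e4 × 4.57e32 = 3.20e37 m/s².

3.20e37 m/s²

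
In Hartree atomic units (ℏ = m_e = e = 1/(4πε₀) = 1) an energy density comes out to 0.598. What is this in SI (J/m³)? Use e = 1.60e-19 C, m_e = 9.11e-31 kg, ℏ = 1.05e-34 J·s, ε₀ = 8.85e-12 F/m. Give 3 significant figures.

1.80e13 J/m³

One atomic unit of energy density: u_au = E_h/a₀³ = m_e⁴e¹⁰/((4πε₀)⁵ℏ⁸) = 3.01e13 J/m³.
0.598 × 3.01e13 J/m³ = 1.80e13 J/m³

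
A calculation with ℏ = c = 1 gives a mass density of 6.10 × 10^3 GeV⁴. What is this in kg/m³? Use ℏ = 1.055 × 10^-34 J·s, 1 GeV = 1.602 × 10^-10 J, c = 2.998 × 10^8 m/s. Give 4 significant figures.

1.413 × 10^24 kg/m³

Mass density is [E]/(c²[L]³) = [E]⁴/(ℏ³c⁵).
1 GeV⁴ → 1/(ℏ³c⁵) × (1 GeV in J)⁴ = 2.316 × 10^20 kg/m³.
Result: 6.10 × 10^3 × 2.316 × 10^20 = 1.413 × 10^24 kg/m³.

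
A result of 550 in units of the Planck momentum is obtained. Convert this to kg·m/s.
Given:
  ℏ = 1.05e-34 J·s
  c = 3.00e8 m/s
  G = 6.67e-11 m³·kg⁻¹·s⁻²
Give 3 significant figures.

3.59e3 kg·m/s

One Planck momentum: p_P = √(ℏc³/G) = 6.52 kg·m/s.
550 × 6.52 kg·m/s = 3.59e3 kg·m/s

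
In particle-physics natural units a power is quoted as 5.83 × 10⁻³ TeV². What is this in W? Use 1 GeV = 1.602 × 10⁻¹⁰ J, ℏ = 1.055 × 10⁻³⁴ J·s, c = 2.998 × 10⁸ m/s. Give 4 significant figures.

Power is [E]/[T] = [E]²/ℏ.
1 GeV² → 1/ℏ × (1 GeV in J)² = 2.433 × 10¹⁴ W.
Convert the energy scale: 5.83 × 10⁻³ TeV² = 5.83 × 10³ GeV².
Result: 5.83 × 10³ × 2.433 × 10¹⁴ = 1.418 × 10¹⁸ W.

1.418 × 10¹⁸ W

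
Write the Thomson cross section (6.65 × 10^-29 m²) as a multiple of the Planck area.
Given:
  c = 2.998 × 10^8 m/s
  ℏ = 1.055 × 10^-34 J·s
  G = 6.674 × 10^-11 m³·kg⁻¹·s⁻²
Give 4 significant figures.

2.545 × 10^41

Planck area: A_P = ℏG/c³ = 2.613 × 10^-70 m².
6.65 × 10^-29 / 2.613 × 10^-70 = 2.545 × 10^41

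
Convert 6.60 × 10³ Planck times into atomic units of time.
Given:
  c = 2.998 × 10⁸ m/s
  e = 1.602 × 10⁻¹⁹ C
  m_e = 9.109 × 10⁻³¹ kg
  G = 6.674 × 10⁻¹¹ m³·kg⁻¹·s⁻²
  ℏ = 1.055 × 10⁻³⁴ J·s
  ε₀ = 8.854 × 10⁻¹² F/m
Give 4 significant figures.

Planck time: t_P = √(ℏG/c⁵) = 5.392 × 10⁻⁴⁴ s
atomic unit of time: τ_au = (4πε₀)²ℏ³/(m_e e⁴) = 2.423 × 10⁻¹⁷ s
6.60 × 10³ × 5.392 × 10⁻⁴⁴ / 2.423 × 10⁻¹⁷ = 1.469 × 10⁻²³

1.469 × 10⁻²³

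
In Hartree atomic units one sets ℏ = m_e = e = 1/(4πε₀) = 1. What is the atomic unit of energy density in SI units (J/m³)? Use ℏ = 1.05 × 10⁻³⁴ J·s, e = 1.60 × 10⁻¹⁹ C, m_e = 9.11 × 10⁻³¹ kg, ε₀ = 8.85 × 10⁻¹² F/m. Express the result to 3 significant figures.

3.01 × 10¹³ J/m³

u_au = E_h/a₀³ = m_e⁴e¹⁰/((4πε₀)⁵ℏ⁸)
E_h = 4.38 × 10⁻¹⁸ J
a₀ = 5.26 × 10⁻¹¹ m
E_h/a₀³ = 3.01 × 10¹³ J/m³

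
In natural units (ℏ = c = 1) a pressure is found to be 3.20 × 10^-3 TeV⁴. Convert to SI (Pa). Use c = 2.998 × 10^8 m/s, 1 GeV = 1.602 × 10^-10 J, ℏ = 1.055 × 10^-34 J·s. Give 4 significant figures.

Pressure is [E]/[L]³ = [E]⁴/(ℏc)³.
1 GeV⁴ → 1/(ℏc)³ × (1 GeV in J)⁴ = 2.082 × 10^37 Pa.
Convert the energy scale: 3.20 × 10^-3 TeV⁴ = 3.20 × 10^9 GeV⁴.
Result: 3.20 × 10^9 × 2.082 × 10^37 = 6.661 × 10^46 Pa.

6.661 × 10^46 Pa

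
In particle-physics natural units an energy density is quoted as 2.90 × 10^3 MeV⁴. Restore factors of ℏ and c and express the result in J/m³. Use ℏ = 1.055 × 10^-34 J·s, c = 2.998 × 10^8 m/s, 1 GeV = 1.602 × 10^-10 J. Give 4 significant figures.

6.037 × 10^28 J/m³

[E]/[L]³ = [E]⁴/(ℏc)³; restore (ℏc)⁻³.
1 GeV⁴ → 1/(ℏc)³ × (1 GeV in J)⁴ = 2.082 × 10^37 J/m³.
Convert the energy scale: 2.90 × 10^3 MeV⁴ = 2.90 × 10^-9 GeV⁴.
Result: 2.90 × 10^-9 × 2.082 × 10^37 = 6.037 × 10^28 J/m³.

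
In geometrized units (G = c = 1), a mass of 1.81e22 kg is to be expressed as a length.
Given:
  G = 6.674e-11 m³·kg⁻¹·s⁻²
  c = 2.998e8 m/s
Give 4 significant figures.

In G = c = 1 units mass has dimensions of length; the conversion factor is G/c².
1.81e22 kg × (G/c²) = 1.344e-5 m

1.344e-5 m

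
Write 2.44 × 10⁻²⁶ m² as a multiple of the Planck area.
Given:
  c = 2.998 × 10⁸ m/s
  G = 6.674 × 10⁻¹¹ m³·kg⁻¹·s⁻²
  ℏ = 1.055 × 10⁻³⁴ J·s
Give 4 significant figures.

Planck area: A_P = ℏG/c³ = 2.613 × 10⁻⁷⁰ m².
2.44 × 10⁻²⁶ / 2.613 × 10⁻⁷⁰ = 9.338 × 10⁴³

9.338 × 10⁴³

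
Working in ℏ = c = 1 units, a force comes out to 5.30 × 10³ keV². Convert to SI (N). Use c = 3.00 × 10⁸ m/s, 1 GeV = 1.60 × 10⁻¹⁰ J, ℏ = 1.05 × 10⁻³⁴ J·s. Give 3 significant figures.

Force is [E]/[L] = [E]²/(ℏc); restore (ℏc)⁻¹.
1 GeV² → 1/(ℏc) × (1 GeV in J)² = 8.13 × 10⁵ N.
Convert the energy scale: 5.30 × 10³ keV² = 5.30 × 10⁻⁹ GeV².
Result: 5.30 × 10⁻⁹ × 8.13 × 10⁵ = 4.31 × 10⁻³ N.

4.31 × 10⁻³ N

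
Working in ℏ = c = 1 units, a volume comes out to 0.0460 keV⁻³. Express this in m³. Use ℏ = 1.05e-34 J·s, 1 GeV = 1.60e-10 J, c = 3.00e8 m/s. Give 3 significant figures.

Volume is [L]³ = [E]⁻³·(ℏc)³.
1 GeV⁻³ → (ℏc)³ × (1 GeV in J)⁻³ = 7.63e-48 m³.
Convert the energy scale: 0.0460 keV⁻³ = 4.60e16 GeV⁻³.
Result: 4.60e16 × 7.63e-48 = 3.51e-31 m³.

3.51e-31 m³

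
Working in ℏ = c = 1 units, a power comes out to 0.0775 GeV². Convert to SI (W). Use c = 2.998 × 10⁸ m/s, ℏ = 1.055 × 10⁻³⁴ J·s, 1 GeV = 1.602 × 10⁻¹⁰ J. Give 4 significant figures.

Power is [E]/[T] = [E]²/ℏ.
1 GeV² → 1/ℏ × (1 GeV in J)² = 2.433 × 10¹⁴ W.
Result: 0.0775 × 2.433 × 10¹⁴ = 1.885 × 10¹³ W.

1.885 × 10¹³ W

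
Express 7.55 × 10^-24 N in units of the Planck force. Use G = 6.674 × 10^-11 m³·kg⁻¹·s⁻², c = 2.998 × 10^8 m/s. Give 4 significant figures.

6.237 × 10^-68

Planck force: F_P = c⁴/G = 1.210 × 10^44 N.
7.55 × 10^-24 / 1.210 × 10^44 = 6.237 × 10^-68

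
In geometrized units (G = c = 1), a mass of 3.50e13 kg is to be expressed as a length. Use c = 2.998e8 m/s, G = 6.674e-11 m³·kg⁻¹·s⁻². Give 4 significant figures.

2.599e-14 m

In G = c = 1 units mass has dimensions of length; the conversion factor is G/c².
3.50e13 kg × (G/c²) = 2.599e-14 m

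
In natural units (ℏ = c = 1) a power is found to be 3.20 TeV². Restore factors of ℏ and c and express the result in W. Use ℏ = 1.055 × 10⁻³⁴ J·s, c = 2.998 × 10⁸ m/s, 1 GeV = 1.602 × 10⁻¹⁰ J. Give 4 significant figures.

7.784 × 10²⁰ W

Power is [E]/[T] = [E]²/ℏ.
1 GeV² → 1/ℏ × (1 GeV in J)² = 2.433 × 10¹⁴ W.
Convert the energy scale: 3.20 TeV² = 3.20 × 10⁶ GeV².
Result: 3.20 × 10⁶ × 2.433 × 10¹⁴ = 7.784 × 10²⁰ W.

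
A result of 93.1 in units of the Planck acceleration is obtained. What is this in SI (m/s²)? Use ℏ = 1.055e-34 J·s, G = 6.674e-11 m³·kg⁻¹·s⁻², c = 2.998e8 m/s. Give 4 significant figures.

One Planck acceleration: a_P = √(c⁷/(ℏG)) = 5.560e51 m/s².
93.1 × 5.560e51 m/s² = 5.177e53 m/s²

5.177e53 m/s²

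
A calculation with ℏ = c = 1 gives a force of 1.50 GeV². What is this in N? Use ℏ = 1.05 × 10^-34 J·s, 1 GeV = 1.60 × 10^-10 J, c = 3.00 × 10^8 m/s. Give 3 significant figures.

Force is [E]/[L] = [E]²/(ℏc); restore (ℏc)⁻¹.
1 GeV² → 1/(ℏc) × (1 GeV in J)² = 8.13 × 10^5 N.
Result: 1.50 × 8.13 × 10^5 = 1.22 × 10^6 N.

1.22 × 10^6 N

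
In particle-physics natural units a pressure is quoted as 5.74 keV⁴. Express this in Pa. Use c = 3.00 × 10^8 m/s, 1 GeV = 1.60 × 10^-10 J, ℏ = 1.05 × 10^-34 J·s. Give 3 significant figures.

Pressure is [E]/[L]³ = [E]⁴/(ℏc)³.
1 GeV⁴ → 1/(ℏc)³ × (1 GeV in J)⁴ = 2.10 × 10^37 Pa.
Convert the energy scale: 5.74 keV⁴ = 5.74 × 10^-24 GeV⁴.
Result: 5.74 × 10^-24 × 2.10 × 10^37 = 1.20 × 10^14 Pa.

1.20 × 10^14 Pa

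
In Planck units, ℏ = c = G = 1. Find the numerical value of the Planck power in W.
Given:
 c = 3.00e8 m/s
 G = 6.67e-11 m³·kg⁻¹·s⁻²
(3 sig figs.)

3.64e52 W

Dimensional analysis gives P_P = c⁵/G.
  = 2.43e42 / 6.67e-11
  = 3.64e52 W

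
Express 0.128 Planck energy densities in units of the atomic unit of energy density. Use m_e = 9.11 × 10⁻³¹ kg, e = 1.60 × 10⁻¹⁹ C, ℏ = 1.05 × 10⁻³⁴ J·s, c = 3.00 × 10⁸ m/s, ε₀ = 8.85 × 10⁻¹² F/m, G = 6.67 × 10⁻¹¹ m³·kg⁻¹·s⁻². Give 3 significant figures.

Planck energy density: u_P = c⁷/(ℏG²) = 4.68 × 10¹¹³ J/m³
atomic unit of energy density: u_au = E_h/a₀³ = m_e⁴e¹⁰/((4πε₀)⁵ℏ⁸) = 3.01 × 10¹³ J/m³
0.128 × 4.68 × 10¹¹³ / 3.01 × 10¹³ = 1.99 × 10⁹⁹

1.99 × 10⁹⁹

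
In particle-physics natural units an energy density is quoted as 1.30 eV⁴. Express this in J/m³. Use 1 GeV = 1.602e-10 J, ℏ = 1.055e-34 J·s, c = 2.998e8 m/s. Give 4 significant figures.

[E]/[L]³ = [E]⁴/(ℏc)³; restore (ℏc)⁻³.
1 GeV⁴ → 1/(ℏc)³ × (1 GeV in J)⁴ = 2.082e37 J/m³.
Convert the energy scale: 1.30 eV⁴ = 1.30e-36 GeV⁴.
Result: 1.30e-36 × 2.082e37 = 27.06 J/m³.

27.06 J/m³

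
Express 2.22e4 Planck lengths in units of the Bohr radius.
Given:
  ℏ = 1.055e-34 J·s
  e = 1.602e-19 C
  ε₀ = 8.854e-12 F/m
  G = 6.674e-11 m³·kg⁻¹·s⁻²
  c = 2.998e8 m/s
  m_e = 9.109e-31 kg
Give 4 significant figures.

Planck length: ℓ_P = √(ℏG/c³) = 1.616e-35 m
Bohr radius: a₀ = 4πε₀ℏ²/(m_e e²) = 5.297e-11 m
2.22e4 × 1.616e-35 / 5.297e-11 = 6.774e-21

6.774e-21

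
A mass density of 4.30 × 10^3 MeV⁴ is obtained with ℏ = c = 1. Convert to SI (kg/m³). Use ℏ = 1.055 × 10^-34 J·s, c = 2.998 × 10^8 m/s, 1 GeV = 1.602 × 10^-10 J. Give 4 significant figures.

Mass density is [E]/(c²[L]³) = [E]⁴/(ℏ³c⁵).
1 GeV⁴ → 1/(ℏ³c⁵) × (1 GeV in J)⁴ = 2.316 × 10^20 kg/m³.
Convert the energy scale: 4.30 × 10^3 MeV⁴ = 4.30 × 10^-9 GeV⁴.
Result: 4.30 × 10^-9 × 2.316 × 10^20 = 9.959 × 10^11 kg/m³.

9.959 × 10^11 kg/m³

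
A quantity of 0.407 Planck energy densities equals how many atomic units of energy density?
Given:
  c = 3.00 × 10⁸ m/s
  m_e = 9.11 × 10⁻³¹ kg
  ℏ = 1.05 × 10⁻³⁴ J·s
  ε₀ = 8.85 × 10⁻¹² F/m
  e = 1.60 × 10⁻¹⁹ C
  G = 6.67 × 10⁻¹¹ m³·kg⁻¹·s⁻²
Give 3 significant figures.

Planck energy density: u_P = c⁷/(ℏG²) = 4.68 × 10¹¹³ J/m³
atomic unit of energy density: u_au = E_h/a₀³ = m_e⁴e¹⁰/((4πε₀)⁵ℏ⁸) = 3.01 × 10¹³ J/m³
0.407 × 4.68 × 10¹¹³ / 3.01 × 10¹³ = 6.32 × 10⁹⁹

6.32 × 10⁹⁹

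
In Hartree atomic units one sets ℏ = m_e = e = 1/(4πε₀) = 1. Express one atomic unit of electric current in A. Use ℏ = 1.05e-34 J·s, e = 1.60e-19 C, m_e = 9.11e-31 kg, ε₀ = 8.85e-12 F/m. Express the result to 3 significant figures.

6.67e-3 A

I_au = e E_h/ℏ = m_e e⁵/((4πε₀)²ℏ³)
E_h = 4.38e-18 J
e·E_h/ℏ = 6.67e-3 A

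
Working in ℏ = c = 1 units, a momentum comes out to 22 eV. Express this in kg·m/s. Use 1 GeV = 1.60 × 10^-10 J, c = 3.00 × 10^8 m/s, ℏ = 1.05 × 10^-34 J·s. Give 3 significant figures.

Momentum is [E]/c; divide by c.
1 GeV → 1/c × (1 GeV in J) = 5.33 × 10^-19 kg·m/s.
Convert the energy scale: 22 eV = 2.20 × 10^-8 GeV.
Result: 2.20 × 10^-8 × 5.33 × 10^-19 = 1.17 × 10^-26 kg·m/s.

1.17 × 10^-26 kg·m/s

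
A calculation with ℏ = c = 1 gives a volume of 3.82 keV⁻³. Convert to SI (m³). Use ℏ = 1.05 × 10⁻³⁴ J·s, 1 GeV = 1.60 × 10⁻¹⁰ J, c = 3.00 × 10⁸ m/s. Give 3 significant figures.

Volume is [L]³ = [E]⁻³·(ℏc)³.
1 GeV⁻³ → (ℏc)³ × (1 GeV in J)⁻³ = 7.63 × 10⁻⁴⁸ m³.
Convert the energy scale: 3.82 keV⁻³ = 3.82 × 10¹⁸ GeV⁻³.
Result: 3.82 × 10¹⁸ × 7.63 × 10⁻⁴⁸ = 2.91 × 10⁻²⁹ m³.

2.91 × 10⁻²⁹ m³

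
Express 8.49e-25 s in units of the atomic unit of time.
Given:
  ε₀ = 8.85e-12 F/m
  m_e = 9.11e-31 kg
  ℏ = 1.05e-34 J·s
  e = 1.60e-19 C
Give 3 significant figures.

atomic unit of time: τ_au = (4πε₀)²ℏ³/(m_e e⁴) = 2.40e-17 s.
8.49e-25 / 2.40e-17 = 3.54e-8

3.54e-8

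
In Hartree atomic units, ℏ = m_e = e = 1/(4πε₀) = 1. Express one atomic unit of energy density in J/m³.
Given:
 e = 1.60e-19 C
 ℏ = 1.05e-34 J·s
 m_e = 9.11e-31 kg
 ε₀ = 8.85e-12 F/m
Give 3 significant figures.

3.01e13 J/m³

From ℏ = m_e = e = 1/(4πε₀) = 1 the energy density scale is u_au = E_h/a₀³ = m_e⁴e¹⁰/((4πε₀)⁵ℏ⁸).
E_h = 4.38e-18 J
a₀ = 5.26e-11 m
E_h/a₀³ = 3.01e13 J/m³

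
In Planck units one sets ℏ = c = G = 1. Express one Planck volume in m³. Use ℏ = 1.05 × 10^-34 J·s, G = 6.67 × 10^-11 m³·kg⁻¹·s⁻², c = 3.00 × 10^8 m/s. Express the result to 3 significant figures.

4.18 × 10^-105 m³

V_P = (ℏG/c³)^(3/2)
  = √(1.75 × 10^-209)
  = 4.18 × 10^-105 m³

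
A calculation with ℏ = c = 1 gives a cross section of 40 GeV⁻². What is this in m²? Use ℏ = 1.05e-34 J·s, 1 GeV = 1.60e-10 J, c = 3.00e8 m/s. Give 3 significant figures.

1.55e-30 m²

Area is [L]² = [E]⁻²·(ℏc)²; restore (ℏc)².
1 GeV⁻² → (ℏc)² × (1 GeV in J)⁻² = 3.88e-32 m².
Result: 40 × 3.88e-32 = 1.55e-30 m².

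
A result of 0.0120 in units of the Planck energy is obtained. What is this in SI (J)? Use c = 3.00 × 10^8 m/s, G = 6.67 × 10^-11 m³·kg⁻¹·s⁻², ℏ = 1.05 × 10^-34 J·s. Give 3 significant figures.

One Planck energy: E_P = √(ℏc⁵/G) = 1.96 × 10^9 J.
0.0120 × 1.96 × 10^9 J = 2.35 × 10^7 J

2.35 × 10^7 J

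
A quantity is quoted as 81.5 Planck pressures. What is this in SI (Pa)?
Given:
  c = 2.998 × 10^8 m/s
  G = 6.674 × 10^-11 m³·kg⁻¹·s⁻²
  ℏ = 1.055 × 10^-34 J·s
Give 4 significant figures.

3.775 × 10^115 Pa

One Planck pressure: p_P = c⁷/(ℏG²) = 4.632 × 10^113 Pa.
81.5 × 4.632 × 10^113 Pa = 3.775 × 10^115 Pa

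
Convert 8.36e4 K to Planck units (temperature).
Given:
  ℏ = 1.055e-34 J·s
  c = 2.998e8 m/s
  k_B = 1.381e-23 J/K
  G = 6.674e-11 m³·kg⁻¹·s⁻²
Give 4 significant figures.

5.900e-28

Planck temperature: T_P = √(ℏc⁵/G) / k_B = 1.417e32 K.
8.36e4 / 1.417e32 = 5.900e-28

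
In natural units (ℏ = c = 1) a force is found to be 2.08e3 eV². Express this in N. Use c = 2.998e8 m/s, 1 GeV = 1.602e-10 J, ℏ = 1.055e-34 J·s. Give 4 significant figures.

Force is [E]/[L] = [E]²/(ℏc); restore (ℏc)⁻¹.
1 GeV² → 1/(ℏc) × (1 GeV in J)² = 8.114e5 N.
Convert the energy scale: 2.08e3 eV² = 2.08e-15 GeV².
Result: 2.08e-15 × 8.114e5 = 1.688e-9 N.

1.688e-9 N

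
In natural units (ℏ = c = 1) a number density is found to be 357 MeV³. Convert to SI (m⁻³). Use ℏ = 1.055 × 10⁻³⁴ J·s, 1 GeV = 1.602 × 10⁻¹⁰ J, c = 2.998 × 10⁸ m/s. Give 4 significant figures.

Number density is [L]⁻³ = [E]³/(ℏc)³.
1 GeV³ → 1/(ℏc)³ × (1 GeV in J)³ = 1.299 × 10⁴⁷ m⁻³.
Convert the energy scale: 357 MeV³ = 3.57 × 10⁻⁷ GeV³.
Result: 3.57 × 10⁻⁷ × 1.299 × 10⁴⁷ = 4.639 × 10⁴⁰ m⁻³.

4.639 × 10⁴⁰ m⁻³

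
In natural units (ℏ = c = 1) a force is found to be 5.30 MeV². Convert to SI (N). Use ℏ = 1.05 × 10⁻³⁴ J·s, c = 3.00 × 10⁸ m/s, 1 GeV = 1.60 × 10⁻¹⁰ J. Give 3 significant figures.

4.31 N

Force is [E]/[L] = [E]²/(ℏc); restore (ℏc)⁻¹.
1 GeV² → 1/(ℏc) × (1 GeV in J)² = 8.13 × 10⁵ N.
Convert the energy scale: 5.30 MeV² = 5.30 × 10⁻⁶ GeV².
Result: 5.30 × 10⁻⁶ × 8.13 × 10⁵ = 4.31 N.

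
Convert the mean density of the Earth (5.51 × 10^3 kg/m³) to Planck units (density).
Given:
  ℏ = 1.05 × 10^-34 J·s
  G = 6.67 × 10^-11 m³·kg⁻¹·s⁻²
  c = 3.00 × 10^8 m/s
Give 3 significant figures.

Planck density: ρ_P = c⁵/(ℏG²) = 5.20 × 10^96 kg/m³.
5.51 × 10^3 / 5.20 × 10^96 = 1.06 × 10^-93

1.06 × 10^-93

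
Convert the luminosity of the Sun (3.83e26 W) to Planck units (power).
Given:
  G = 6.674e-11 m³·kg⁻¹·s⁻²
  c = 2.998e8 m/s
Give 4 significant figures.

1.055e-26

Planck power: P_P = c⁵/G = 3.629e52 W.
3.83e26 / 3.629e52 = 1.055e-26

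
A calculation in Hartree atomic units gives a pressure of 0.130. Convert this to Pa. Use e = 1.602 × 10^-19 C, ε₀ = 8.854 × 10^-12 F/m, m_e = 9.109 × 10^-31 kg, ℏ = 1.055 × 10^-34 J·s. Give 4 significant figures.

One atomic unit of pressure: P_au = E_h/a₀³ = m_e⁴e¹⁰/((4πε₀)⁵ℏ⁸) = 2.929 × 10^13 Pa.
0.130 × 2.929 × 10^13 Pa = 3.808 × 10^12 Pa

3.808 × 10^12 Pa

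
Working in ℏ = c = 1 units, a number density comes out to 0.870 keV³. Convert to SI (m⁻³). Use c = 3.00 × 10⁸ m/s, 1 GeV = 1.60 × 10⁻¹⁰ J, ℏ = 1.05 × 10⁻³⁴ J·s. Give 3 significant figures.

1.14 × 10²⁹ m⁻³

Number density is [L]⁻³ = [E]³/(ℏc)³.
1 GeV³ → 1/(ℏc)³ × (1 GeV in J)³ = 1.31 × 10⁴⁷ m⁻³.
Convert the energy scale: 0.870 keV³ = 8.70 × 10⁻¹⁹ GeV³.
Result: 8.70 × 10⁻¹⁹ × 1.31 × 10⁴⁷ = 1.14 × 10²⁹ m⁻³.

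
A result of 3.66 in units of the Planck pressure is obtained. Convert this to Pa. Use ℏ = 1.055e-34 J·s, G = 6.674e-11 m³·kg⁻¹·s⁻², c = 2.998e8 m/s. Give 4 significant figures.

One Planck pressure: p_P = c⁷/(ℏG²) = 4.632e113 Pa.
3.66 × 4.632e113 Pa = 1.695e114 Pa

1.695e114 Pa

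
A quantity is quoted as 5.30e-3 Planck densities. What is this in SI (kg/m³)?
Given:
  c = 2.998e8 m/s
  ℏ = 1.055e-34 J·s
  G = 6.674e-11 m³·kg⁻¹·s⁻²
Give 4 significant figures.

One Planck density: ρ_P = c⁵/(ℏG²) = 5.154e96 kg/m³.
5.30e-3 × 5.154e96 kg/m³ = 2.732e94 kg/m³

2.732e94 kg/m³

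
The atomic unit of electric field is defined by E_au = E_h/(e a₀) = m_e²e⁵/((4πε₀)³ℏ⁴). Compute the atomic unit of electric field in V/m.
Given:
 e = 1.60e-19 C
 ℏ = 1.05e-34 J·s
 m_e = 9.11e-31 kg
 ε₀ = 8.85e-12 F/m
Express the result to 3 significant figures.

5.20e11 V/m

E_au = E_h/(e a₀) = m_e²e⁵/((4πε₀)³ℏ⁴)
E_h = 4.38e-18 J
a₀ = 5.26e-11 m
E_h/(e·a₀) = 5.20e11 V/m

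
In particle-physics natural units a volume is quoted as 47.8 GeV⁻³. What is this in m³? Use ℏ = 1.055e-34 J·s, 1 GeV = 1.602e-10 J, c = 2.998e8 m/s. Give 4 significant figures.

Volume is [L]³ = [E]⁻³·(ℏc)³.
1 GeV⁻³ → (ℏc)³ × (1 GeV in J)⁻³ = 7.696e-48 m³.
Result: 47.8 × 7.696e-48 = 3.679e-46 m³.

3.679e-46 m³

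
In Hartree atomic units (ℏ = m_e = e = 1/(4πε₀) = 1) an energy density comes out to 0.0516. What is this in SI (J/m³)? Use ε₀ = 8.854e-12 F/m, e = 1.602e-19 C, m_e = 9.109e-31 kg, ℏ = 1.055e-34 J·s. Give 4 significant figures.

One atomic unit of energy density: u_au = E_h/a₀³ = m_e⁴e¹⁰/((4πε₀)⁵ℏ⁸) = 2.929e13 J/m³.
0.0516 × 2.929e13 J/m³ = 1.511e12 J/m³

1.511e12 J/m³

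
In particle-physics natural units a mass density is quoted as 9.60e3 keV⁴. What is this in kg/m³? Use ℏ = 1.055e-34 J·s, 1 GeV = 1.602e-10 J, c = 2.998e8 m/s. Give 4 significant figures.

2.223 kg/m³

Mass density is [E]/(c²[L]³) = [E]⁴/(ℏ³c⁵).
1 GeV⁴ → 1/(ℏ³c⁵) × (1 GeV in J)⁴ = 2.316e20 kg/m³.
Convert the energy scale: 9.60e3 keV⁴ = 9.60e-21 GeV⁴.
Result: 9.60e-21 × 2.316e20 = 2.223 kg/m³.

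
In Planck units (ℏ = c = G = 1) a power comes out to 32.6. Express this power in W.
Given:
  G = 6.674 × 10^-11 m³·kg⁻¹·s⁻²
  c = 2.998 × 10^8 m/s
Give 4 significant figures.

One Planck power: P_P = c⁵/G = 3.629 × 10^52 W.
32.6 × 3.629 × 10^52 W = 1.183 × 10^54 W

1.183 × 10^54 W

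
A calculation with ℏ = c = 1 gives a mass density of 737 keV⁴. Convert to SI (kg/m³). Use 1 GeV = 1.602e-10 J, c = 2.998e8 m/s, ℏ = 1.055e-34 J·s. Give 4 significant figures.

Mass density is [E]/(c²[L]³) = [E]⁴/(ℏ³c⁵).
1 GeV⁴ → 1/(ℏ³c⁵) × (1 GeV in J)⁴ = 2.316e20 kg/m³.
Convert the energy scale: 737 keV⁴ = 7.37e-22 GeV⁴.
Result: 7.37e-22 × 2.316e20 = 0.1707 kg/m³.

0.1707 kg/m³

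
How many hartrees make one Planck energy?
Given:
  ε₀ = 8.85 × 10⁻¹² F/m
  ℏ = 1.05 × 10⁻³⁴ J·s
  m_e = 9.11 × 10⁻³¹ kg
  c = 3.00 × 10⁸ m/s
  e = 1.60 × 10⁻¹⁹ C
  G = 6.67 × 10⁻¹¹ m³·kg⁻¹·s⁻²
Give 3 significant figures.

4.47 × 10²⁶

Planck energy: E_P = √(ℏc⁵/G) = 1.96 × 10⁹ J
hartree: E_h = m_e e⁴/(4πε₀ℏ)² = 4.38 × 10⁻¹⁸ J
ratio = 1.96 × 10⁹ / 4.38 × 10⁻¹⁸ = 4.47 × 10²⁶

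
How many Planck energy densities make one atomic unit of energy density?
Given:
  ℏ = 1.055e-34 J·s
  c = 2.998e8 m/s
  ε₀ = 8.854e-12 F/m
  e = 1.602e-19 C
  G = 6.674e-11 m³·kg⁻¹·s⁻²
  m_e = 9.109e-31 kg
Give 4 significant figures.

6.323e-101

atomic unit of energy density: u_au = E_h/a₀³ = m_e⁴e¹⁰/((4πε₀)⁵ℏ⁸) = 2.929e13 J/m³
Planck energy density: u_P = c⁷/(ℏG²) = 4.632e113 J/m³
ratio = 2.929e13 / 4.632e113 = 6.323e-101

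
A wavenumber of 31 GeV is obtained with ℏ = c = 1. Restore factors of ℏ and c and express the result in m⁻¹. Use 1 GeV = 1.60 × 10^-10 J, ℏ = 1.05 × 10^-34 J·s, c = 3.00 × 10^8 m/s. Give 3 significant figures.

1.57 × 10^17 m⁻¹

Inverse length is [E]/(ℏc).
1 GeV → 1/(ℏc) × (1 GeV in J) = 5.08 × 10^15 m⁻¹.
Result: 31 × 5.08 × 10^15 = 1.57 × 10^17 m⁻¹.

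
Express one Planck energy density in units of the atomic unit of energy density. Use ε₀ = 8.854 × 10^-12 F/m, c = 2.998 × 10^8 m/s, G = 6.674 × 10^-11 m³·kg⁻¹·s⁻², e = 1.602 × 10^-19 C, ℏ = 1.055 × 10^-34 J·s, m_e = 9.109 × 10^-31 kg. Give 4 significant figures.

Planck energy density: u_P = c⁷/(ℏG²) = 4.632 × 10^113 J/m³
atomic unit of energy density: u_au = E_h/a₀³ = m_e⁴e¹⁰/((4πε₀)⁵ℏ⁸) = 2.929 × 10^13 J/m³
ratio = 4.632 × 10^113 / 2.929 × 10^13 = 1.581 × 10^100

1.581 × 10^100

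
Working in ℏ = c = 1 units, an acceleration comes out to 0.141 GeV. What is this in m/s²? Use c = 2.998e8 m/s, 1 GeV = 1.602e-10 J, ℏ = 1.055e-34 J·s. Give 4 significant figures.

Acceleration is [L]/[T]² = c·[E]/ℏ.
1 GeV → c/ℏ × (1 GeV in J) = 4.552e32 m/s².
Result: 0.141 × 4.552e32 = 6.419e31 m/s².

6.419e31 m/s²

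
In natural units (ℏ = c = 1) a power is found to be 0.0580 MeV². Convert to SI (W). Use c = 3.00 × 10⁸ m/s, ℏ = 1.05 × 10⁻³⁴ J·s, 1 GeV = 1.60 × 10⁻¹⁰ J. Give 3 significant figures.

Power is [E]/[T] = [E]²/ℏ.
1 GeV² → 1/ℏ × (1 GeV in J)² = 2.44 × 10¹⁴ W.
Convert the energy scale: 0.0580 MeV² = 5.80 × 10⁻⁸ GeV².
Result: 5.80 × 10⁻⁸ × 2.44 × 10¹⁴ = 1.41 × 10⁷ W.

1.41 × 10⁷ W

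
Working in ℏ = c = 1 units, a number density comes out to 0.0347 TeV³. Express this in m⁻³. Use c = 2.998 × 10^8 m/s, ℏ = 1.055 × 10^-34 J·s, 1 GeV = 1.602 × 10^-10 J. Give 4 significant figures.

4.509 × 10^54 m⁻³

Number density is [L]⁻³ = [E]³/(ℏc)³.
1 GeV³ → 1/(ℏc)³ × (1 GeV in J)³ = 1.299 × 10^47 m⁻³.
Convert the energy scale: 0.0347 TeV³ = 3.47 × 10^7 GeV³.
Result: 3.47 × 10^7 × 1.299 × 10^47 = 4.509 × 10^54 m⁻³.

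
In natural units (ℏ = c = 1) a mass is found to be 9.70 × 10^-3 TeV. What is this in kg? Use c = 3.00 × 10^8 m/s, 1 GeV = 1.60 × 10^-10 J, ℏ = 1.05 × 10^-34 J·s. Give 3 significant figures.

1.72 × 10^-26 kg

Mass is [E]/c²; divide by c².
1 GeV → 1/c² × (1 GeV in J) = 1.78 × 10^-27 kg.
Convert the energy scale: 9.70 × 10^-3 TeV = 9.70 GeV.
Result: 9.70 × 1.78 × 10^-27 = 1.72 × 10^-26 kg.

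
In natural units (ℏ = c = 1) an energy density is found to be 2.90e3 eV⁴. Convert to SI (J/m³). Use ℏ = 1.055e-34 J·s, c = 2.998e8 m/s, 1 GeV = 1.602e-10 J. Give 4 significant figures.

[E]/[L]³ = [E]⁴/(ℏc)³; restore (ℏc)⁻³.
1 GeV⁴ → 1/(ℏc)³ × (1 GeV in J)⁴ = 2.082e37 J/m³.
Convert the energy scale: 2.90e3 eV⁴ = 2.90e-33 GeV⁴.
Result: 2.90e-33 × 2.082e37 = 6.037e4 J/m³.

6.037e4 J/m³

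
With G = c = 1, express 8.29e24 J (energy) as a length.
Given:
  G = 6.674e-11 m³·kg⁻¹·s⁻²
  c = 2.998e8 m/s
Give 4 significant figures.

Energy → length via G/c⁴.
8.29e24 J × (G/c⁴) = 6.849e-20 m

6.849e-20 m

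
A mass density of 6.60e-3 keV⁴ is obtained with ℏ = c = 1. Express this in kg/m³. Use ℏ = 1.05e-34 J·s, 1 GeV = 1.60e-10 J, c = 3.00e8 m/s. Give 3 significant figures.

Mass density is [E]/(c²[L]³) = [E]⁴/(ℏ³c⁵).
1 GeV⁴ → 1/(ℏ³c⁵) × (1 GeV in J)⁴ = 2.33e20 kg/m³.
Convert the energy scale: 6.60e-3 keV⁴ = 6.60e-27 GeV⁴.
Result: 6.60e-27 × 2.33e20 = 1.54e-6 kg/m³.

1.54e-6 kg/m³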